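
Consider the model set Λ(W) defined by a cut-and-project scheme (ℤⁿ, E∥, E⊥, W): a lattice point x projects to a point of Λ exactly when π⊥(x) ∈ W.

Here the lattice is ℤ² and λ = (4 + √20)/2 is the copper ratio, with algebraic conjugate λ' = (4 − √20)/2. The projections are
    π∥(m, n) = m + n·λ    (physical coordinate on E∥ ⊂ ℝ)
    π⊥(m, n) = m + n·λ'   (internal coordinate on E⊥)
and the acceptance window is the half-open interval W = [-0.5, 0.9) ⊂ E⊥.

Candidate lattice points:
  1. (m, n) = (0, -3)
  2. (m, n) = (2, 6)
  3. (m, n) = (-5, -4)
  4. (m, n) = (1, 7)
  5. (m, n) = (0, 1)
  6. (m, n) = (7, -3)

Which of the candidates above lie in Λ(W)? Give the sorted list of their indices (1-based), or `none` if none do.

λ' = (4−√20)/2 ≈ -0.23607.
[1] lift (0,-3): star map gives 0.70820; window check -0.5 ≤ 0.70820 < 0.9 is true → IN Λ
[2] lift (2,6): star map gives 0.58359; window check -0.5 ≤ 0.58359 < 0.9 is true → IN Λ
[3] lift (-5,-4): star map gives -4.05573; window check -0.5 ≤ -4.05573 < 0.9 is false → out
[4] lift (1,7): star map gives -0.65248; window check -0.5 ≤ -0.65248 < 0.9 is false → out
[5] lift (0,1): star map gives -0.23607; window check -0.5 ≤ -0.23607 < 0.9 is true → IN Λ
[6] lift (7,-3): star map gives 7.70820; window check -0.5 ≤ 7.70820 < 0.9 is false → out

1, 2, 5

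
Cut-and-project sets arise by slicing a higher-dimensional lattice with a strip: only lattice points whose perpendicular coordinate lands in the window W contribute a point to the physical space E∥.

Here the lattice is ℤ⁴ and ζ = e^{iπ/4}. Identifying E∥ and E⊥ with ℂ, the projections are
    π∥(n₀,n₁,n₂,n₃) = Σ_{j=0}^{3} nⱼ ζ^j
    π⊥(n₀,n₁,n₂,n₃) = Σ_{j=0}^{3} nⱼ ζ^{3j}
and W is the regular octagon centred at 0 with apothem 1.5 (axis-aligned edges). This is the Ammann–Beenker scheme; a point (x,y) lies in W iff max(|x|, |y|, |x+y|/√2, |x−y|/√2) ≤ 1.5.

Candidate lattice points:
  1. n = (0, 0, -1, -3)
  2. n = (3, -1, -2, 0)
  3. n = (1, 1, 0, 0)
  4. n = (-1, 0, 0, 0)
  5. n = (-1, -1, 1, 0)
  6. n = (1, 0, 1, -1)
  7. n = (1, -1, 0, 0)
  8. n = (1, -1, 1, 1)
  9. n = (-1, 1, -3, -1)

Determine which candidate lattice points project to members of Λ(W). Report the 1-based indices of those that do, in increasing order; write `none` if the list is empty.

Internal map: ζ^{3j} for j=0..3 gives (1,0), (−√2/2,√2/2), (0,−1), (√2/2,√2/2).
candidate 1: n = (0, 0, -1, -3) → π⊥ ≈ (-2.12132, -1.12132); max(|x|,|y|,|x±y|/√2) = 2.29289 > 1.5 ⇒ ∉ W
candidate 2: n = (3, -1, -2, 0) → π⊥ ≈ (+3.70711, +1.29289); max(|x|,|y|,|x±y|/√2) = 3.70711 > 1.5 ⇒ ∉ W
candidate 3: n = (1, 1, 0, 0) → π⊥ ≈ (+0.29289, +0.70711); max(|x|,|y|,|x±y|/√2) = 0.70711 ≤ 1.5 ⇒ ∈ W
candidate 4: n = (-1, 0, 0, 0) → π⊥ ≈ (-1.00000, +0.00000); max(|x|,|y|,|x±y|/√2) = 1.00000 ≤ 1.5 ⇒ ∈ W
candidate 5: n = (-1, -1, 1, 0) → π⊥ ≈ (-0.29289, -1.70711); max(|x|,|y|,|x±y|/√2) = 1.70711 > 1.5 ⇒ ∉ W
candidate 6: n = (1, 0, 1, -1) → π⊥ ≈ (+0.29289, -1.70711); max(|x|,|y|,|x±y|/√2) = 1.70711 > 1.5 ⇒ ∉ W
candidate 7: n = (1, -1, 0, 0) → π⊥ ≈ (+1.70711, -0.70711); max(|x|,|y|,|x±y|/√2) = 1.70711 > 1.5 ⇒ ∉ W
candidate 8: n = (1, -1, 1, 1) → π⊥ ≈ (+2.41421, -1.00000); max(|x|,|y|,|x±y|/√2) = 2.41421 > 1.5 ⇒ ∉ W
candidate 9: n = (-1, 1, -3, -1) → π⊥ ≈ (-2.41421, +3.00000); max(|x|,|y|,|x±y|/√2) = 3.82843 > 1.5 ⇒ ∉ W

3, 4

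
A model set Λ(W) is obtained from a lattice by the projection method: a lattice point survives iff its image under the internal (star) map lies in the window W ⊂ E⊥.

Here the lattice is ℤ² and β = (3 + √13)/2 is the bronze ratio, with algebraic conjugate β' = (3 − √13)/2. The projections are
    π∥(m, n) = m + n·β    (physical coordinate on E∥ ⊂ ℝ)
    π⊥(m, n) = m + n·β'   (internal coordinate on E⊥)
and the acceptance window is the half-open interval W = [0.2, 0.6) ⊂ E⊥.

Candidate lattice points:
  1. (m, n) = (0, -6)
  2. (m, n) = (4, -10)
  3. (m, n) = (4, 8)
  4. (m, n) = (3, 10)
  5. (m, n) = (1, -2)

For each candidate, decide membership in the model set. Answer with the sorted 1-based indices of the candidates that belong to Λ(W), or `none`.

Numerically β ≈ 3.30278 and β' = −1/β ≈ -0.30278.
[1] lift (0,-6): star map gives 1.81665; window check 0.2 ≤ 1.81665 < 0.6 is false → out
[2] lift (4,-10): star map gives 7.02776; window check 0.2 ≤ 7.02776 < 0.6 is false → out
[3] lift (4,8): star map gives 1.57779; window check 0.2 ≤ 1.57779 < 0.6 is false → out
[4] lift (3,10): star map gives -0.02776; window check 0.2 ≤ -0.02776 < 0.6 is false → out
[5] lift (1,-2): star map gives 1.60555; window check 0.2 ≤ 1.60555 < 0.6 is false → out

none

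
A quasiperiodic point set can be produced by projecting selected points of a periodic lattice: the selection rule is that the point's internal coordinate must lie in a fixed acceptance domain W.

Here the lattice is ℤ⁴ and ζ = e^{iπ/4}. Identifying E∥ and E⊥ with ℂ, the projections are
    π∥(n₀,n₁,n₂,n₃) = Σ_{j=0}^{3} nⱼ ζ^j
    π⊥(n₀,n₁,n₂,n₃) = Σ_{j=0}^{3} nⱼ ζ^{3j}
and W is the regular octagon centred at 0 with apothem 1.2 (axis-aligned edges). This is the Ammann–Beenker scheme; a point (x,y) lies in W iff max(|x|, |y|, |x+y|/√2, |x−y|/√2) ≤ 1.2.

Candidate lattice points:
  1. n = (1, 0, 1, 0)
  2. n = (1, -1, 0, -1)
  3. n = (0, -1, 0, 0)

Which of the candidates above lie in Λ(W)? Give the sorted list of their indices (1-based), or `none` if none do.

Internal map: ζ^{3j} for j=0..3 gives (1,0), (−√2/2,√2/2), (0,−1), (√2/2,√2/2).
candidate 1: n = (1, 0, 1, 0) → π⊥ ≈ (+1.000000, -1.000000); max(|x|,|y|,|x±y|/√2) = 1.414214 > 1.2 ⇒ ∉ W
candidate 2: n = (1, -1, 0, -1) → π⊥ ≈ (+1.000000, -1.414214); max(|x|,|y|,|x±y|/√2) = 1.707107 > 1.2 ⇒ ∉ W
candidate 3: n = (0, -1, 0, 0) → π⊥ ≈ (+0.707107, -0.707107); max(|x|,|y|,|x±y|/√2) = 1.000000 ≤ 1.2 ⇒ ∈ W

3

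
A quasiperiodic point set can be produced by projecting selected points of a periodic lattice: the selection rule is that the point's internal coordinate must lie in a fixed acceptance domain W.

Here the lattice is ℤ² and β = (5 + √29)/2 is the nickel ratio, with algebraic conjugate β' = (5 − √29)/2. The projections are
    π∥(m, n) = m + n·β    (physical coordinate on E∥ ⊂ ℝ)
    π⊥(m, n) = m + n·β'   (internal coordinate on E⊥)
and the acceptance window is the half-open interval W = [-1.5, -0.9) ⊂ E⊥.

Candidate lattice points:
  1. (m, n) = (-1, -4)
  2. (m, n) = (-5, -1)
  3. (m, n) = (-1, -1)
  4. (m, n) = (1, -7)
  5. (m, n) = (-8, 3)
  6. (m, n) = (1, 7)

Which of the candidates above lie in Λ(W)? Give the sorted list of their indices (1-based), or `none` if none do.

none

β' = (5−√29)/2 ≈ -0.19258.
#1 (-1,-4): internal coord -1 + (-4)·β' = -0.22967; -0.22967 ∉ [-1.5, -0.9) → out
#2 (-5,-1): internal coord -5 + (-1)·β' = -4.80742; -4.80742 ∉ [-1.5, -0.9) → out
#3 (-1,-1): internal coord -1 + (-1)·β' = -0.80742; -0.80742 ∉ [-1.5, -0.9) → out
#4 (1,-7): internal coord 1 + (-7)·β' = +2.34808; +2.34808 ∉ [-1.5, -0.9) → out
#5 (-8,3): internal coord -8 + (3)·β' = -8.57775; -8.57775 ∉ [-1.5, -0.9) → out
#6 (1,7): internal coord 1 + (7)·β' = -0.34808; -0.34808 ∉ [-1.5, -0.9) → out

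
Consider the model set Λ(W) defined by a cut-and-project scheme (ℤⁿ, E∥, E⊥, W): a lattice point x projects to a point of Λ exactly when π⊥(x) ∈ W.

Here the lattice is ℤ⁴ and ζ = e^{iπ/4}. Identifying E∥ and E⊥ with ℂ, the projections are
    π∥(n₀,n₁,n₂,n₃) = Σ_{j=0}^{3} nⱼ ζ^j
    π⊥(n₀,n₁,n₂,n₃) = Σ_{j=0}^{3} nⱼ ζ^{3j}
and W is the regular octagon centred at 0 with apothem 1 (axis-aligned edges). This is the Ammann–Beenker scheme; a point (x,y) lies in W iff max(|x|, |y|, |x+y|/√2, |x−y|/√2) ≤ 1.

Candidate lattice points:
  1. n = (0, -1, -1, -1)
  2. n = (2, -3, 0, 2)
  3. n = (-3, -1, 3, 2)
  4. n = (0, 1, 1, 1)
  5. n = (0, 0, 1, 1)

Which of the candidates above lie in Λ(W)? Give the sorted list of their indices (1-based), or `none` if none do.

1, 4, 5

π⊥(n) = n₀ + n₁ζ³ + n₂ζ⁶ + n₃ζ⁹ where ζ = e^{iπ/4}.
candidate 1: n = (0, -1, -1, -1) → π⊥ ≈ (+0.000000, -0.414214); max(|x|,|y|,|x±y|/√2) = 0.414214 ≤ 1 ⇒ ∈ W
candidate 2: n = (2, -3, 0, 2) → π⊥ ≈ (+5.535534, -0.707107); max(|x|,|y|,|x±y|/√2) = 5.535534 > 1 ⇒ ∉ W
candidate 3: n = (-3, -1, 3, 2) → π⊥ ≈ (-0.878680, -2.292893); max(|x|,|y|,|x±y|/√2) = 2.292893 > 1 ⇒ ∉ W
candidate 4: n = (0, 1, 1, 1) → π⊥ ≈ (+0.000000, +0.414214); max(|x|,|y|,|x±y|/√2) = 0.414214 ≤ 1 ⇒ ∈ W
candidate 5: n = (0, 0, 1, 1) → π⊥ ≈ (+0.707107, -0.292893); max(|x|,|y|,|x±y|/√2) = 0.707107 ≤ 1 ⇒ ∈ W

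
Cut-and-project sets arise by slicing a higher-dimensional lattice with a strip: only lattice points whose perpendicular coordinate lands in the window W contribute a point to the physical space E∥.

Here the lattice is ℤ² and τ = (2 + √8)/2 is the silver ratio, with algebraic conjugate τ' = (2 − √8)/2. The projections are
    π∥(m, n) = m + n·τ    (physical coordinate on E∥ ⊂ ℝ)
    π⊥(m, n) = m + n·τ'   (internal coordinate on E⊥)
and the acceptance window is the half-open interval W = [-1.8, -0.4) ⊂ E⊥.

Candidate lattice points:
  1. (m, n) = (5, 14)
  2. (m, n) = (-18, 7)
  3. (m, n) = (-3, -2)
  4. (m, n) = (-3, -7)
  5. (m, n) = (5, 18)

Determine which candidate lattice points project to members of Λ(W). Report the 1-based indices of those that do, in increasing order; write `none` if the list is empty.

1

τ' = (2−√8)/2 ≈ -0.414214.
#1 (5,14): internal coord 5 + (14)·τ' = -0.798990; -0.798990 ∈ [-1.8, -0.4) → IN Λ
#2 (-18,7): internal coord -18 + (7)·τ' = -20.899495; -20.899495 ∉ [-1.8, -0.4) → out
#3 (-3,-2): internal coord -3 + (-2)·τ' = -2.171573; -2.171573 ∉ [-1.8, -0.4) → out
#4 (-3,-7): internal coord -3 + (-7)·τ' = -0.100505; -0.100505 ∉ [-1.8, -0.4) → out
#5 (5,18): internal coord 5 + (18)·τ' = -2.455844; -2.455844 ∉ [-1.8, -0.4) → out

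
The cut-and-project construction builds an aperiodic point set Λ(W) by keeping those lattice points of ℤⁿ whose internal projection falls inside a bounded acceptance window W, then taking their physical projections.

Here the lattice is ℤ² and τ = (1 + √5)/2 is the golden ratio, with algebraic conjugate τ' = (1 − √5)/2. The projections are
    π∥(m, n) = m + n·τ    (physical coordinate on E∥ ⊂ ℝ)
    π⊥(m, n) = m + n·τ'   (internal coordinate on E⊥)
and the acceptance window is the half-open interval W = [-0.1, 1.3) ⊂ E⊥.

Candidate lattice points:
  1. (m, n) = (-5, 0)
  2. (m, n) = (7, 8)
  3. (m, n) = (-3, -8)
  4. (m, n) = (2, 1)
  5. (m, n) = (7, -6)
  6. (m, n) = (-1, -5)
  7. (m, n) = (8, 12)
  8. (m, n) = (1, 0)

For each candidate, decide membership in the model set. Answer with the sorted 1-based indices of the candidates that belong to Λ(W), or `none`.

7, 8

Compute τ' = (1−√5)/2 = -0.61803, so π⊥(m,n) = m -0.61803·n.
[1] lift (-5,0): star map gives -5.00000; window check -0.1 ≤ -5.00000 < 1.3 is false → out
[2] lift (7,8): star map gives 2.05573; window check -0.1 ≤ 2.05573 < 1.3 is false → out
[3] lift (-3,-8): star map gives 1.94427; window check -0.1 ≤ 1.94427 < 1.3 is false → out
[4] lift (2,1): star map gives 1.38197; window check -0.1 ≤ 1.38197 < 1.3 is false → out
[5] lift (7,-6): star map gives 10.70820; window check -0.1 ≤ 10.70820 < 1.3 is false → out
[6] lift (-1,-5): star map gives 2.09017; window check -0.1 ≤ 2.09017 < 1.3 is false → out
[7] lift (8,12): star map gives 0.58359; window check -0.1 ≤ 0.58359 < 1.3 is true → IN Λ
[8] lift (1,0): star map gives 1.00000; window check -0.1 ≤ 1.00000 < 1.3 is true → IN Λ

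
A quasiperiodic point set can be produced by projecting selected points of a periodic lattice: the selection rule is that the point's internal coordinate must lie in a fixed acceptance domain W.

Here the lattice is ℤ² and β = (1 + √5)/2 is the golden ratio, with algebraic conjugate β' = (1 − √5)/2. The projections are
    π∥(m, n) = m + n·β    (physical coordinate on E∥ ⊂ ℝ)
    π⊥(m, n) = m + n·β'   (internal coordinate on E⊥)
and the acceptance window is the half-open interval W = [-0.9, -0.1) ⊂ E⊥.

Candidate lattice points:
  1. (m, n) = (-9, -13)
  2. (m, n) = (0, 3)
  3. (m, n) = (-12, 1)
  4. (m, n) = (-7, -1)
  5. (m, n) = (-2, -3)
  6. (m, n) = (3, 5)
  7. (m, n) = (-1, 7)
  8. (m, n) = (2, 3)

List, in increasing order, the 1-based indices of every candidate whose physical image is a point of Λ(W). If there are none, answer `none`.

β' = (1−√5)/2 ≈ -0.61803.
[1] lift (-9,-13): star map gives -0.96556; window check -0.9 ≤ -0.96556 < -0.1 is false → out
[2] lift (0,3): star map gives -1.85410; window check -0.9 ≤ -1.85410 < -0.1 is false → out
[3] lift (-12,1): star map gives -12.61803; window check -0.9 ≤ -12.61803 < -0.1 is false → out
[4] lift (-7,-1): star map gives -6.38197; window check -0.9 ≤ -6.38197 < -0.1 is false → out
[5] lift (-2,-3): star map gives -0.14590; window check -0.9 ≤ -0.14590 < -0.1 is true → IN Λ
[6] lift (3,5): star map gives -0.09017; window check -0.9 ≤ -0.09017 < -0.1 is false → out
[7] lift (-1,7): star map gives -5.32624; window check -0.9 ≤ -5.32624 < -0.1 is false → out
[8] lift (2,3): star map gives 0.14590; window check -0.9 ≤ 0.14590 < -0.1 is false → out

5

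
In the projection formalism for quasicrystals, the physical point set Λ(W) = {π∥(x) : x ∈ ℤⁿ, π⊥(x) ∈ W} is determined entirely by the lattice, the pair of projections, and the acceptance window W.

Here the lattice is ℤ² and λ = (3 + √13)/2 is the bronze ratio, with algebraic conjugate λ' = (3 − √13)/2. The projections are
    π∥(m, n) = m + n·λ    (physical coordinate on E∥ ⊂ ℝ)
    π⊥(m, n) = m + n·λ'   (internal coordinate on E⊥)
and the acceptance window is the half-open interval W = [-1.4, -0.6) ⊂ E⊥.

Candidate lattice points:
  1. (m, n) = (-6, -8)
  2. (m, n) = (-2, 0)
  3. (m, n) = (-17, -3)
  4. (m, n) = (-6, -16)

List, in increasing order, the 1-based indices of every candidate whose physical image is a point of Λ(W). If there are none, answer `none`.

Compute λ' = (3−√13)/2 = -0.30278, so π⊥(m,n) = m -0.30278·n.
candidate 1: (m,n)=(-6,-8) → π∥ = -6-8·λ ≈ -32.42221, π⊥ = -6-8·λ' ≈ -3.57779 ∉ [-1.4, -0.6) ⇒ out
candidate 2: (m,n)=(-2,0) → π∥ = -2+0·λ ≈ -2.00000, π⊥ = -2+0·λ' ≈ -2.00000 ∉ [-1.4, -0.6) ⇒ out
candidate 3: (m,n)=(-17,-3) → π∥ = -17-3·λ ≈ -26.90833, π⊥ = -17-3·λ' ≈ -16.09167 ∉ [-1.4, -0.6) ⇒ out
candidate 4: (m,n)=(-6,-16) → π∥ = -6-16·λ ≈ -58.84441, π⊥ = -6-16·λ' ≈ -1.15559 ∈ [-1.4, -0.6) ⇒ IN Λ

4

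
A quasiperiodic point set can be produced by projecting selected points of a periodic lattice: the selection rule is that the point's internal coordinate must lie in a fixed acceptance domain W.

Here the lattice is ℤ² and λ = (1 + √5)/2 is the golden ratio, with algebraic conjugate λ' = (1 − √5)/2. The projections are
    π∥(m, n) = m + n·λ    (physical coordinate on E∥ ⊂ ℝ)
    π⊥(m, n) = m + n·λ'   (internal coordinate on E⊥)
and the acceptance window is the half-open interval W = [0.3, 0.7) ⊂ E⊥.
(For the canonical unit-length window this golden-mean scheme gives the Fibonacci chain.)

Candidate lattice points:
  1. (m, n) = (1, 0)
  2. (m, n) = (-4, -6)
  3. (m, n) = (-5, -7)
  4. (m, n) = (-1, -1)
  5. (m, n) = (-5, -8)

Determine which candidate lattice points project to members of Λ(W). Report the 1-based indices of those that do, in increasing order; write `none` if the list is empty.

Compute λ' = (1−√5)/2 = -0.618034, so π⊥(m,n) = m -0.618034·n.
candidate 1: (m,n)=(1,0) → π∥ = 1+0·λ ≈ 1.000000, π⊥ = 1+0·λ' ≈ 1.000000 ∉ [0.3, 0.7) ⇒ out
candidate 2: (m,n)=(-4,-6) → π∥ = -4-6·λ ≈ -13.708204, π⊥ = -4-6·λ' ≈ -0.291796 ∉ [0.3, 0.7) ⇒ out
candidate 3: (m,n)=(-5,-7) → π∥ = -5-7·λ ≈ -16.326238, π⊥ = -5-7·λ' ≈ -0.673762 ∉ [0.3, 0.7) ⇒ out
candidate 4: (m,n)=(-1,-1) → π∥ = -1-1·λ ≈ -2.618034, π⊥ = -1-1·λ' ≈ -0.381966 ∉ [0.3, 0.7) ⇒ out
candidate 5: (m,n)=(-5,-8) → π∥ = -5-8·λ ≈ -17.944272, π⊥ = -5-8·λ' ≈ -0.055728 ∉ [0.3, 0.7) ⇒ out

none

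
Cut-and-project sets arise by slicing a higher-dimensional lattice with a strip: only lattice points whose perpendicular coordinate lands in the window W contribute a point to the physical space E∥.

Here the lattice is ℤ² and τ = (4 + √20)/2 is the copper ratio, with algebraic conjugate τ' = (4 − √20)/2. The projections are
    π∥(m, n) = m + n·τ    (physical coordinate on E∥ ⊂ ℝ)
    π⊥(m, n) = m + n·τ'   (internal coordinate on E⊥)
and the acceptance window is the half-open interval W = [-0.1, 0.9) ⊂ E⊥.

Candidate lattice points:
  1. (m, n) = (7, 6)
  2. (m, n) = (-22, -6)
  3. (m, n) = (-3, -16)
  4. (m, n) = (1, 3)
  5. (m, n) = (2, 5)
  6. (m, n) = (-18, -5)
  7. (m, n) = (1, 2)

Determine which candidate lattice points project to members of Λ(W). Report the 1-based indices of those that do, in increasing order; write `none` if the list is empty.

τ' = (4−√20)/2 ≈ -0.236068.
#1 (7,6): internal coord 7 + (6)·τ' = +5.583592; +5.583592 ∉ [-0.1, 0.9) → out
#2 (-22,-6): internal coord -22 + (-6)·τ' = -20.583592; -20.583592 ∉ [-0.1, 0.9) → out
#3 (-3,-16): internal coord -3 + (-16)·τ' = +0.777088; +0.777088 ∈ [-0.1, 0.9) → IN Λ
#4 (1,3): internal coord 1 + (3)·τ' = +0.291796; +0.291796 ∈ [-0.1, 0.9) → IN Λ
#5 (2,5): internal coord 2 + (5)·τ' = +0.819660; +0.819660 ∈ [-0.1, 0.9) → IN Λ
#6 (-18,-5): internal coord -18 + (-5)·τ' = -16.819660; -16.819660 ∉ [-0.1, 0.9) → out
#7 (1,2): internal coord 1 + (2)·τ' = +0.527864; +0.527864 ∈ [-0.1, 0.9) → IN Λ

3, 4, 5, 7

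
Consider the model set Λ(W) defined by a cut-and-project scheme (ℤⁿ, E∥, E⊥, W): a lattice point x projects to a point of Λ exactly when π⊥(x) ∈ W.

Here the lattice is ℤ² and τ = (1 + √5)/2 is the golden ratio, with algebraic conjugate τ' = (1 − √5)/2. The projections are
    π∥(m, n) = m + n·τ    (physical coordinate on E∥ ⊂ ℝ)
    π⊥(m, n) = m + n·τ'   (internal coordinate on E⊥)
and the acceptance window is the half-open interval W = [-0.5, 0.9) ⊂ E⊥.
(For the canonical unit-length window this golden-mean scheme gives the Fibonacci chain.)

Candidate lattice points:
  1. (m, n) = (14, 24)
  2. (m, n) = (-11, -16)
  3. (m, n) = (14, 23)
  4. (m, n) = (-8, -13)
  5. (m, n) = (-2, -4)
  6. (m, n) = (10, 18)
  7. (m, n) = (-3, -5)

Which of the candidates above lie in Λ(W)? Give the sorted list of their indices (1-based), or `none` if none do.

3, 4, 5, 7

τ' = (1−√5)/2 ≈ -0.6180.
[1] lift (14,24): star map gives -0.8328; window check -0.5 ≤ -0.8328 < 0.9 is false → out
[2] lift (-11,-16): star map gives -1.1115; window check -0.5 ≤ -1.1115 < 0.9 is false → out
[3] lift (14,23): star map gives -0.2148; window check -0.5 ≤ -0.2148 < 0.9 is true → IN Λ
[4] lift (-8,-13): star map gives 0.0344; window check -0.5 ≤ 0.0344 < 0.9 is true → IN Λ
[5] lift (-2,-4): star map gives 0.4721; window check -0.5 ≤ 0.4721 < 0.9 is true → IN Λ
[6] lift (10,18): star map gives -1.1246; window check -0.5 ≤ -1.1246 < 0.9 is false → out
[7] lift (-3,-5): star map gives 0.0902; window check -0.5 ≤ 0.0902 < 0.9 is true → IN Λ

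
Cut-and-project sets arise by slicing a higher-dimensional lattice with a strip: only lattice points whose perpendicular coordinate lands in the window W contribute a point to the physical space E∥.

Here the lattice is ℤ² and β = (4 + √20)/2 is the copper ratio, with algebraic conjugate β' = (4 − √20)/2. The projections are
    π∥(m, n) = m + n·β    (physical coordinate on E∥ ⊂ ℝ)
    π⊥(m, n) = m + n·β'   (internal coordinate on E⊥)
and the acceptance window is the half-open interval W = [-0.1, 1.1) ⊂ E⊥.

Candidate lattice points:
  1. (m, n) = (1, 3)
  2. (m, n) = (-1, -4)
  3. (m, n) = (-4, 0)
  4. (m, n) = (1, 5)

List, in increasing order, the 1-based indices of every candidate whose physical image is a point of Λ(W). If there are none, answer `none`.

1, 2

Numerically β ≈ 4.23607 and β' = −1/β ≈ -0.23607.
candidate 1: (m,n)=(1,3) → π∥ = 1+3·β ≈ 13.70820, π⊥ = 1+3·β' ≈ 0.29180 ∈ [-0.1, 1.1) ⇒ IN Λ
candidate 2: (m,n)=(-1,-4) → π∥ = -1-4·β ≈ -17.94427, π⊥ = -1-4·β' ≈ -0.05573 ∈ [-0.1, 1.1) ⇒ IN Λ
candidate 3: (m,n)=(-4,0) → π∥ = -4+0·β ≈ -4.00000, π⊥ = -4+0·β' ≈ -4.00000 ∉ [-0.1, 1.1) ⇒ out
candidate 4: (m,n)=(1,5) → π∥ = 1+5·β ≈ 22.18034, π⊥ = 1+5·β' ≈ -0.18034 ∉ [-0.1, 1.1) ⇒ out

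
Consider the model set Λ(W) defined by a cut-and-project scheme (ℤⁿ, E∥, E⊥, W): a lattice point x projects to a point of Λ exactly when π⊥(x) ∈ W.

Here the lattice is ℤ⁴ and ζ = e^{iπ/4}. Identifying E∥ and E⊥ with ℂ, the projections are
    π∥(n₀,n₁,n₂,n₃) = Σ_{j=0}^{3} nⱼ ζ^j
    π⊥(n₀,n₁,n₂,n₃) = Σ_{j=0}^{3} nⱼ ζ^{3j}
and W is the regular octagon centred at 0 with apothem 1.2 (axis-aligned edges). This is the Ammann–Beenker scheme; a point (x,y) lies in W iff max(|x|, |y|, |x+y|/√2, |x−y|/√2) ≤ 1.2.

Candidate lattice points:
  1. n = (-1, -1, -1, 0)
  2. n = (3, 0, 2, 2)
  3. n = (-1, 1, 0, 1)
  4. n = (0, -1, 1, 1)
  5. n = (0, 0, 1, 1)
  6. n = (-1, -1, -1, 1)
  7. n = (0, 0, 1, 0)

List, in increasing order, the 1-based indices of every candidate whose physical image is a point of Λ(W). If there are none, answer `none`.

1, 5, 6, 7

π⊥(n) = n₀ + n₁ζ³ + n₂ζ⁶ + n₃ζ⁹ where ζ = e^{iπ/4}.
#1 (-1, -1, -1, 0): internal (-0.29289, 0.29289); octagon support 0.41421 vs apothem 1.2 → ∈ W
#2 (3, 0, 2, 2): internal (4.41421, -0.58579); octagon support 4.41421 vs apothem 1.2 → ∉ W
#3 (-1, 1, 0, 1): internal (-1.00000, 1.41421); octagon support 1.70711 vs apothem 1.2 → ∉ W
#4 (0, -1, 1, 1): internal (1.41421, -1.00000); octagon support 1.70711 vs apothem 1.2 → ∉ W
#5 (0, 0, 1, 1): internal (0.70711, -0.29289); octagon support 0.70711 vs apothem 1.2 → ∈ W
#6 (-1, -1, -1, 1): internal (0.41421, 1.00000); octagon support 1.00000 vs apothem 1.2 → ∈ W
#7 (0, 0, 1, 0): internal (0.00000, -1.00000); octagon support 1.00000 vs apothem 1.2 → ∈ W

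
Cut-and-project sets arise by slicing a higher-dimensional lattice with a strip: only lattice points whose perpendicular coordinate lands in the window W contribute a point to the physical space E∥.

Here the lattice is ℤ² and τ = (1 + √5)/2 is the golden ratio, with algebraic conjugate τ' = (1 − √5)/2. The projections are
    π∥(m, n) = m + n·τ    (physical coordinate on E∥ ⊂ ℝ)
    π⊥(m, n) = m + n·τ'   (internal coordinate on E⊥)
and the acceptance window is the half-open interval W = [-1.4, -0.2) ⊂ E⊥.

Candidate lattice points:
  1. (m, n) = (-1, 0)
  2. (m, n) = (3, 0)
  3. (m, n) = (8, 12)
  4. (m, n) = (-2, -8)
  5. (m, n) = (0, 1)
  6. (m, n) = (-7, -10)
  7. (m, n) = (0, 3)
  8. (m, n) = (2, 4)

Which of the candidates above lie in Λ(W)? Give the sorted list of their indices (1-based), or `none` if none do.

τ' = (1−√5)/2 ≈ -0.6180.
#1 (-1,0): internal coord -1 + (0)·τ' = -1.0000; -1.0000 ∈ [-1.4, -0.2) → IN Λ
#2 (3,0): internal coord 3 + (0)·τ' = +3.0000; +3.0000 ∉ [-1.4, -0.2) → out
#3 (8,12): internal coord 8 + (12)·τ' = +0.5836; +0.5836 ∉ [-1.4, -0.2) → out
#4 (-2,-8): internal coord -2 + (-8)·τ' = +2.9443; +2.9443 ∉ [-1.4, -0.2) → out
#5 (0,1): internal coord 0 + (1)·τ' = -0.6180; -0.6180 ∈ [-1.4, -0.2) → IN Λ
#6 (-7,-10): internal coord -7 + (-10)·τ' = -0.8197; -0.8197 ∈ [-1.4, -0.2) → IN Λ
#7 (0,3): internal coord 0 + (3)·τ' = -1.8541; -1.8541 ∉ [-1.4, -0.2) → out
#8 (2,4): internal coord 2 + (4)·τ' = -0.4721; -0.4721 ∈ [-1.4, -0.2) → IN Λ

1, 5, 6, 8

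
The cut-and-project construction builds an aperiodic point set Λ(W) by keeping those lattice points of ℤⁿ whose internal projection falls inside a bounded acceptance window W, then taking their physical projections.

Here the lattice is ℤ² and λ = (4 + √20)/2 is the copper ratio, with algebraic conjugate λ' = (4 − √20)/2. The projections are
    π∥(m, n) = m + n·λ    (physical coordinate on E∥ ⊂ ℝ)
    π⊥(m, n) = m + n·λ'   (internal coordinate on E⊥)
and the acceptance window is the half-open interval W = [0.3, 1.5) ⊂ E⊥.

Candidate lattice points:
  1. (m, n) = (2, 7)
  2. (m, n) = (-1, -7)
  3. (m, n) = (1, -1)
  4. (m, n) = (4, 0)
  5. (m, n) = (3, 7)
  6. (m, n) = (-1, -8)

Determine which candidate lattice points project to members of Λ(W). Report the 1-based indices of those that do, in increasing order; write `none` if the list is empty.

1, 2, 3, 5, 6

Numerically λ ≈ 4.23607 and λ' = −1/λ ≈ -0.23607.
candidate 1: (m,n)=(2,7) → π∥ = 2+7·λ ≈ 31.65248, π⊥ = 2+7·λ' ≈ 0.34752 ∈ [0.3, 1.5) ⇒ IN Λ
candidate 2: (m,n)=(-1,-7) → π∥ = -1-7·λ ≈ -30.65248, π⊥ = -1-7·λ' ≈ 0.65248 ∈ [0.3, 1.5) ⇒ IN Λ
candidate 3: (m,n)=(1,-1) → π∥ = 1-1·λ ≈ -3.23607, π⊥ = 1-1·λ' ≈ 1.23607 ∈ [0.3, 1.5) ⇒ IN Λ
candidate 4: (m,n)=(4,0) → π∥ = 4+0·λ ≈ 4.00000, π⊥ = 4+0·λ' ≈ 4.00000 ∉ [0.3, 1.5) ⇒ out
candidate 5: (m,n)=(3,7) → π∥ = 3+7·λ ≈ 32.65248, π⊥ = 3+7·λ' ≈ 1.34752 ∈ [0.3, 1.5) ⇒ IN Λ
candidate 6: (m,n)=(-1,-8) → π∥ = -1-8·λ ≈ -34.88854, π⊥ = -1-8·λ' ≈ 0.88854 ∈ [0.3, 1.5) ⇒ IN Λ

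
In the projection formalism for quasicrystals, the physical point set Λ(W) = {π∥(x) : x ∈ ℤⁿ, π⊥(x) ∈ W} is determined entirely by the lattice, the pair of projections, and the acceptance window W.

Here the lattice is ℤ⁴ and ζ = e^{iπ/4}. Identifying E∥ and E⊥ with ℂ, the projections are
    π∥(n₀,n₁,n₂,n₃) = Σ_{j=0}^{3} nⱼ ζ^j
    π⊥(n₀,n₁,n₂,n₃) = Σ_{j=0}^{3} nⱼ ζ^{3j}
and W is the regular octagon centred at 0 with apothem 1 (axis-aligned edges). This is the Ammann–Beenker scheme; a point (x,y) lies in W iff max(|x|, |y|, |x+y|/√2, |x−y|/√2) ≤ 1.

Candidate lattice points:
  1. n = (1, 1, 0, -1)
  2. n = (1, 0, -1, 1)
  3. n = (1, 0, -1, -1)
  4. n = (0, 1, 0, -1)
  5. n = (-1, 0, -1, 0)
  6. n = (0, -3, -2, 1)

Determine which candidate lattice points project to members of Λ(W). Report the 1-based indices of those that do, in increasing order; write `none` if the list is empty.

1, 3

Internal map: ζ^{3j} for j=0..3 gives (1,0), (−√2/2,√2/2), (0,−1), (√2/2,√2/2).
candidate 1: n = (1, 1, 0, -1) → π⊥ ≈ (-0.4142, +0.0000); max(|x|,|y|,|x±y|/√2) = 0.4142 ≤ 1 ⇒ ∈ W
candidate 2: n = (1, 0, -1, 1) → π⊥ ≈ (+1.7071, +1.7071); max(|x|,|y|,|x±y|/√2) = 2.4142 > 1 ⇒ ∉ W
candidate 3: n = (1, 0, -1, -1) → π⊥ ≈ (+0.2929, +0.2929); max(|x|,|y|,|x±y|/√2) = 0.4142 ≤ 1 ⇒ ∈ W
candidate 4: n = (0, 1, 0, -1) → π⊥ ≈ (-1.4142, +0.0000); max(|x|,|y|,|x±y|/√2) = 1.4142 > 1 ⇒ ∉ W
candidate 5: n = (-1, 0, -1, 0) → π⊥ ≈ (-1.0000, +1.0000); max(|x|,|y|,|x±y|/√2) = 1.4142 > 1 ⇒ ∉ W
candidate 6: n = (0, -3, -2, 1) → π⊥ ≈ (+2.8284, +0.5858); max(|x|,|y|,|x±y|/√2) = 2.8284 > 1 ⇒ ∉ W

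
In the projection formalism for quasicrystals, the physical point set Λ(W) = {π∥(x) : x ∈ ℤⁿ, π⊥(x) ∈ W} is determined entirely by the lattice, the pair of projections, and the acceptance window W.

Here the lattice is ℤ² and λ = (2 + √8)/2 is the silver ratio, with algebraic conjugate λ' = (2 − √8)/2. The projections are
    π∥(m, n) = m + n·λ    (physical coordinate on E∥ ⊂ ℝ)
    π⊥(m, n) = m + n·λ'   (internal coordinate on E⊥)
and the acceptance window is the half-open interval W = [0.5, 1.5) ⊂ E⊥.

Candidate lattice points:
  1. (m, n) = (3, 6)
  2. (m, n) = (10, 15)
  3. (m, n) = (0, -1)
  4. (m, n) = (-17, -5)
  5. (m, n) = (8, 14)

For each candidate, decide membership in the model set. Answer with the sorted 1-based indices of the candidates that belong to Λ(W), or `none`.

1

Compute λ' = (2−√8)/2 = -0.414214, so π⊥(m,n) = m -0.414214·n.
#1 (3,6): internal coord 3 + (6)·λ' = +0.514719; +0.514719 ∈ [0.5, 1.5) → IN Λ
#2 (10,15): internal coord 10 + (15)·λ' = +3.786797; +3.786797 ∉ [0.5, 1.5) → out
#3 (0,-1): internal coord 0 + (-1)·λ' = +0.414214; +0.414214 ∉ [0.5, 1.5) → out
#4 (-17,-5): internal coord -17 + (-5)·λ' = -14.928932; -14.928932 ∉ [0.5, 1.5) → out
#5 (8,14): internal coord 8 + (14)·λ' = +2.201010; +2.201010 ∉ [0.5, 1.5) → out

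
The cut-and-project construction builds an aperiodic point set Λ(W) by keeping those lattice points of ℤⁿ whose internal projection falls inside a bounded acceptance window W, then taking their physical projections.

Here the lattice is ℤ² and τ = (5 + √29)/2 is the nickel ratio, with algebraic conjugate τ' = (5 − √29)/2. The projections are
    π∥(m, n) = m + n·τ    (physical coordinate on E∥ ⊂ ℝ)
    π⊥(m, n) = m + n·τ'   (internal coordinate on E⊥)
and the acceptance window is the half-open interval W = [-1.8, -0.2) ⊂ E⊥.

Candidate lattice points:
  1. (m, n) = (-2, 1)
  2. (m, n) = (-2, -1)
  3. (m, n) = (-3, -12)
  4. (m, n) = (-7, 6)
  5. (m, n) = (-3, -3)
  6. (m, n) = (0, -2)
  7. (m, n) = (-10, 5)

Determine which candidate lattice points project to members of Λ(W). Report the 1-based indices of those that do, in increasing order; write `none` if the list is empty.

τ' = (5−√29)/2 ≈ -0.1926.
[1] lift (-2,1): star map gives -2.1926; window check -1.8 ≤ -2.1926 < -0.2 is false → out
[2] lift (-2,-1): star map gives -1.8074; window check -1.8 ≤ -1.8074 < -0.2 is false → out
[3] lift (-3,-12): star map gives -0.6890; window check -1.8 ≤ -0.6890 < -0.2 is true → IN Λ
[4] lift (-7,6): star map gives -8.1555; window check -1.8 ≤ -8.1555 < -0.2 is false → out
[5] lift (-3,-3): star map gives -2.4223; window check -1.8 ≤ -2.4223 < -0.2 is false → out
[6] lift (0,-2): star map gives 0.3852; window check -1.8 ≤ 0.3852 < -0.2 is false → out
[7] lift (-10,5): star map gives -10.9629; window check -1.8 ≤ -10.9629 < -0.2 is false → out

3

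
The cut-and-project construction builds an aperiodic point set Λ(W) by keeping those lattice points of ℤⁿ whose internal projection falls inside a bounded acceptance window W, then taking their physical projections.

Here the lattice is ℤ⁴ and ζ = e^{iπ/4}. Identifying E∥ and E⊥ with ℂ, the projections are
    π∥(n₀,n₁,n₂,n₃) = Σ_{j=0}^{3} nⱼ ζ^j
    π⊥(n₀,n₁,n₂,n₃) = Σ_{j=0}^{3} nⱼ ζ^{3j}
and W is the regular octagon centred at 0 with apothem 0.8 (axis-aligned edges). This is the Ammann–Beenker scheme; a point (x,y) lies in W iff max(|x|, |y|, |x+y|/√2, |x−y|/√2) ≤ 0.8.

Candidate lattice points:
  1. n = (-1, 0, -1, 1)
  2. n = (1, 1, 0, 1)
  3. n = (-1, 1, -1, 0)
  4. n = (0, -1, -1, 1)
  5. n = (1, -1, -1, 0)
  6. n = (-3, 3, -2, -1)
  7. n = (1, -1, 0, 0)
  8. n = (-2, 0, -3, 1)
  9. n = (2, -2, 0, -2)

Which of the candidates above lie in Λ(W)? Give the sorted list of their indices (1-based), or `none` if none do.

none

Internal map: ζ^{3j} for j=0..3 gives (1,0), (−√2/2,√2/2), (0,−1), (√2/2,√2/2).
candidate 1: n = (-1, 0, -1, 1) → π⊥ ≈ (-0.292893, +1.707107); max(|x|,|y|,|x±y|/√2) = 1.707107 > 0.8 ⇒ ∉ W
candidate 2: n = (1, 1, 0, 1) → π⊥ ≈ (+1.000000, +1.414214); max(|x|,|y|,|x±y|/√2) = 1.707107 > 0.8 ⇒ ∉ W
candidate 3: n = (-1, 1, -1, 0) → π⊥ ≈ (-1.707107, +1.707107); max(|x|,|y|,|x±y|/√2) = 2.414214 > 0.8 ⇒ ∉ W
candidate 4: n = (0, -1, -1, 1) → π⊥ ≈ (+1.414214, +1.000000); max(|x|,|y|,|x±y|/√2) = 1.707107 > 0.8 ⇒ ∉ W
candidate 5: n = (1, -1, -1, 0) → π⊥ ≈ (+1.707107, +0.292893); max(|x|,|y|,|x±y|/√2) = 1.707107 > 0.8 ⇒ ∉ W
candidate 6: n = (-3, 3, -2, -1) → π⊥ ≈ (-5.828427, +3.414214); max(|x|,|y|,|x±y|/√2) = 6.535534 > 0.8 ⇒ ∉ W
candidate 7: n = (1, -1, 0, 0) → π⊥ ≈ (+1.707107, -0.707107); max(|x|,|y|,|x±y|/√2) = 1.707107 > 0.8 ⇒ ∉ W
candidate 8: n = (-2, 0, -3, 1) → π⊥ ≈ (-1.292893, +3.707107); max(|x|,|y|,|x±y|/√2) = 3.707107 > 0.8 ⇒ ∉ W
candidate 9: n = (2, -2, 0, -2) → π⊥ ≈ (+2.000000, -2.828427); max(|x|,|y|,|x±y|/√2) = 3.414214 > 0.8 ⇒ ∉ W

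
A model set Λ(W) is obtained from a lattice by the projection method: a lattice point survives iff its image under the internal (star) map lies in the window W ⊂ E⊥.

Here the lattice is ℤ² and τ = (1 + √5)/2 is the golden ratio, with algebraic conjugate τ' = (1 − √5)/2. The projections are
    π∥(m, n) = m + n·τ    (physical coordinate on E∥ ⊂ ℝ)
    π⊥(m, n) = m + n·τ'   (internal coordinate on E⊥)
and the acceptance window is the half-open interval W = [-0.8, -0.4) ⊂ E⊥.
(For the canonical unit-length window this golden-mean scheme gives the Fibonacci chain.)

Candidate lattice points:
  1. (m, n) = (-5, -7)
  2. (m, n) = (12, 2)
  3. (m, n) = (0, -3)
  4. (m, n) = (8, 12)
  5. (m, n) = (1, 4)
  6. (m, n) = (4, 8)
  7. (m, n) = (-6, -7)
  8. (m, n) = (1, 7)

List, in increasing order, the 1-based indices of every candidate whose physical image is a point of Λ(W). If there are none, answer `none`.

τ' = (1−√5)/2 ≈ -0.61803.
[1] lift (-5,-7): star map gives -0.67376; window check -0.8 ≤ -0.67376 < -0.4 is true → IN Λ
[2] lift (12,2): star map gives 10.76393; window check -0.8 ≤ 10.76393 < -0.4 is false → out
[3] lift (0,-3): star map gives 1.85410; window check -0.8 ≤ 1.85410 < -0.4 is false → out
[4] lift (8,12): star map gives 0.58359; window check -0.8 ≤ 0.58359 < -0.4 is false → out
[5] lift (1,4): star map gives -1.47214; window check -0.8 ≤ -1.47214 < -0.4 is false → out
[6] lift (4,8): star map gives -0.94427; window check -0.8 ≤ -0.94427 < -0.4 is false → out
[7] lift (-6,-7): star map gives -1.67376; window check -0.8 ≤ -1.67376 < -0.4 is false → out
[8] lift (1,7): star map gives -3.32624; window check -0.8 ≤ -3.32624 < -0.4 is false → out

1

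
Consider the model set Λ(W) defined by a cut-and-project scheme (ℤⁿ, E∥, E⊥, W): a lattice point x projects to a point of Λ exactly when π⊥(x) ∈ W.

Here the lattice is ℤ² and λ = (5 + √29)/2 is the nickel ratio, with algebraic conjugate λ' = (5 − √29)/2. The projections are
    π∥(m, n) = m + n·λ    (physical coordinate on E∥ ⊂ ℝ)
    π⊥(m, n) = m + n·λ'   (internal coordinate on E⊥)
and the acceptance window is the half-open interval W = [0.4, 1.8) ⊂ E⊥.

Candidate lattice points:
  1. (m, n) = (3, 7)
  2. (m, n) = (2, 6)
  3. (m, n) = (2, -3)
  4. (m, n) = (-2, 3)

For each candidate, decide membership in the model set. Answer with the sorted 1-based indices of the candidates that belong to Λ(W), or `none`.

λ' = (5−√29)/2 ≈ -0.192582.
[1] lift (3,7): star map gives 1.651923; window check 0.4 ≤ 1.651923 < 1.8 is true → IN Λ
[2] lift (2,6): star map gives 0.844506; window check 0.4 ≤ 0.844506 < 1.8 is true → IN Λ
[3] lift (2,-3): star map gives 2.577747; window check 0.4 ≤ 2.577747 < 1.8 is false → out
[4] lift (-2,3): star map gives -2.577747; window check 0.4 ≤ -2.577747 < 1.8 is false → out

1, 2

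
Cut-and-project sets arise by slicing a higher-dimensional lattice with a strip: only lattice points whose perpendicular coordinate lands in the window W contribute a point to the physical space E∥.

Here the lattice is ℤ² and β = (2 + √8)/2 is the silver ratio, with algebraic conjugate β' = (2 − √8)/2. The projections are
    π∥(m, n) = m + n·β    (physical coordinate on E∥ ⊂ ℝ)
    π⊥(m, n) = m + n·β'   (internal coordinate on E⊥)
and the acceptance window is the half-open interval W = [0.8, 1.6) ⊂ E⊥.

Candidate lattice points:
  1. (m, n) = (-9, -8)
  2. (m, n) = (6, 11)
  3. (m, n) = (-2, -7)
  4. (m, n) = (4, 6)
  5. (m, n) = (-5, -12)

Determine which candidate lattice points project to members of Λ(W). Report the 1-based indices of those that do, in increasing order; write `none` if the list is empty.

β' = (2−√8)/2 ≈ -0.41421.
#1 (-9,-8): internal coord -9 + (-8)·β' = -5.68629; -5.68629 ∉ [0.8, 1.6) → out
#2 (6,11): internal coord 6 + (11)·β' = +1.44365; +1.44365 ∈ [0.8, 1.6) → IN Λ
#3 (-2,-7): internal coord -2 + (-7)·β' = +0.89949; +0.89949 ∈ [0.8, 1.6) → IN Λ
#4 (4,6): internal coord 4 + (6)·β' = +1.51472; +1.51472 ∈ [0.8, 1.6) → IN Λ
#5 (-5,-12): internal coord -5 + (-12)·β' = -0.02944; -0.02944 ∉ [0.8, 1.6) → out

2, 3, 4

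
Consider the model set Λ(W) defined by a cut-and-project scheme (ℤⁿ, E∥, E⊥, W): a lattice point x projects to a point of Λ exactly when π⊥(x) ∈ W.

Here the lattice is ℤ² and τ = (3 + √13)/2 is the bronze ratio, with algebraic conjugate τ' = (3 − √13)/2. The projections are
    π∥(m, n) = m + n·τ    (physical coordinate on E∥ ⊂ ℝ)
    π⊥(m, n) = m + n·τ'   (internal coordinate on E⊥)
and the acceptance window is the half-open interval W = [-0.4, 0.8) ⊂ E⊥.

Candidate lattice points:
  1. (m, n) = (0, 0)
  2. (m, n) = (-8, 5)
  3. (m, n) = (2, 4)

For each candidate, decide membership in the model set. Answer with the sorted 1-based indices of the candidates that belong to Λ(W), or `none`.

1, 3

Compute τ' = (3−√13)/2 = -0.302776, so π⊥(m,n) = m -0.302776·n.
candidate 1: (m,n)=(0,0) → π∥ = 0+0·τ ≈ 0.000000, π⊥ = 0+0·τ' ≈ 0.000000 ∈ [-0.4, 0.8) ⇒ IN Λ
candidate 2: (m,n)=(-8,5) → π∥ = -8+5·τ ≈ 8.513878, π⊥ = -8+5·τ' ≈ -9.513878 ∉ [-0.4, 0.8) ⇒ out
candidate 3: (m,n)=(2,4) → π∥ = 2+4·τ ≈ 15.211103, π⊥ = 2+4·τ' ≈ 0.788897 ∈ [-0.4, 0.8) ⇒ IN Λ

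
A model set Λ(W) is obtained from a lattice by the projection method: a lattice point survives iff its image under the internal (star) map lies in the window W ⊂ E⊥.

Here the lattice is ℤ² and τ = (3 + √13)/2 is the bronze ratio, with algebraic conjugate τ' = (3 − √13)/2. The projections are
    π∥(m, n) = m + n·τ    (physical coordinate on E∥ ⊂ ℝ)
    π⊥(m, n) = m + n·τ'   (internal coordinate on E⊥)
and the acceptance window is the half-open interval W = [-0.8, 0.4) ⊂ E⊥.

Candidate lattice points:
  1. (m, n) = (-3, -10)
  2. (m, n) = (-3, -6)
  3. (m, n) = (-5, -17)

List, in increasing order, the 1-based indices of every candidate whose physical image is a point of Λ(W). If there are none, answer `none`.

Numerically τ ≈ 3.3028 and τ' = −1/τ ≈ -0.3028.
#1 (-3,-10): internal coord -3 + (-10)·τ' = +0.0278; +0.0278 ∈ [-0.8, 0.4) → IN Λ
#2 (-3,-6): internal coord -3 + (-6)·τ' = -1.1833; -1.1833 ∉ [-0.8, 0.4) → out
#3 (-5,-17): internal coord -5 + (-17)·τ' = +0.1472; +0.1472 ∈ [-0.8, 0.4) → IN Λ

1, 3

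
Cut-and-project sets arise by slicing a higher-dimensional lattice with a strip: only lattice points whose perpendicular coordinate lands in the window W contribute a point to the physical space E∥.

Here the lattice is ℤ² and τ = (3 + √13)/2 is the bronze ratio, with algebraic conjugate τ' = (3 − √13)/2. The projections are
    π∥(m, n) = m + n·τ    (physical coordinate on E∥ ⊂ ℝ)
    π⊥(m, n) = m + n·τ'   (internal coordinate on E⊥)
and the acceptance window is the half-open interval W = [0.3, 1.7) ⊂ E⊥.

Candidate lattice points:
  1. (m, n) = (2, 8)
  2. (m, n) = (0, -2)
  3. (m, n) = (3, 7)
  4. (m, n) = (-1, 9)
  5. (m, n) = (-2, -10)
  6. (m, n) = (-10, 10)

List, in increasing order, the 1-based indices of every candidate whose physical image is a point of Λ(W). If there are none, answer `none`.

Compute τ' = (3−√13)/2 = -0.30278, so π⊥(m,n) = m -0.30278·n.
candidate 1: (m,n)=(2,8) → π∥ = 2+8·τ ≈ 28.42221, π⊥ = 2+8·τ' ≈ -0.42221 ∉ [0.3, 1.7) ⇒ out
candidate 2: (m,n)=(0,-2) → π∥ = 0-2·τ ≈ -6.60555, π⊥ = 0-2·τ' ≈ 0.60555 ∈ [0.3, 1.7) ⇒ IN Λ
candidate 3: (m,n)=(3,7) → π∥ = 3+7·τ ≈ 26.11943, π⊥ = 3+7·τ' ≈ 0.88057 ∈ [0.3, 1.7) ⇒ IN Λ
candidate 4: (m,n)=(-1,9) → π∥ = -1+9·τ ≈ 28.72498, π⊥ = -1+9·τ' ≈ -3.72498 ∉ [0.3, 1.7) ⇒ out
candidate 5: (m,n)=(-2,-10) → π∥ = -2-10·τ ≈ -35.02776, π⊥ = -2-10·τ' ≈ 1.02776 ∈ [0.3, 1.7) ⇒ IN Λ
candidate 6: (m,n)=(-10,10) → π∥ = -10+10·τ ≈ 23.02776, π⊥ = -10+10·τ' ≈ -13.02776 ∉ [0.3, 1.7) ⇒ out

2, 3, 5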